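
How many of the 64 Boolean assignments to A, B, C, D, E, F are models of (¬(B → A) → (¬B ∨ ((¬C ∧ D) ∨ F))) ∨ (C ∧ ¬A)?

Initial set: {((¬(B → A) → (¬B ∨ ((¬C ∧ D) ∨ F))) ∨ (C ∧ ¬A))}.
((¬(B → A) → (¬B ∨ ((¬C ∧ D) ∨ F))) ∨ (C ∧ ¬A)): β-rule — branch into (¬(B → A) → (¬B ∨ ((¬C ∧ D) ∨ F)))  //  (C ∧ ¬A).
  branch 1 (add (¬(B → A) → (¬B ∨ ((¬C ∧ D) ∨ F)))):
    (¬(B → A) → (¬B ∨ ((¬C ∧ D) ∨ F))): β-rule — branch into ¬¬(B → A)  //  (¬B ∨ ((¬C ∧ D) ∨ F)).
      branch 1.1 (add ¬¬(B → A)):
        ¬¬(B → A): β-rule — branch into ¬B  //  A.
          branch 1.1.1 (add ¬B):
            ○ open, literals {B=false}.
          branch 1.1.2 (add A):
            ○ open, literals {A=true}.
      branch 1.2 (add (¬B ∨ ((¬C ∧ D) ∨ F))):
        (¬B ∨ ((¬C ∧ D) ∨ F)): β-rule — branch into ¬B  //  ((¬C ∧ D) ∨ F).
          branch 1.2.1 (add ¬B):
            ○ open, literals {B=false}.
          branch 1.2.2 (add ((¬C ∧ D) ∨ F)):
            ((¬C ∧ D) ∨ F): β-rule — branch into (¬C ∧ D)  //  F.
              branch 1.2.2.1 (add (¬C ∧ D)):
                (¬C ∧ D): α-rule — add ¬C, D.
                ○ open, literals {C=false, D=true}.
              branch 1.2.2.2 (add F):
                ○ open, literals {F=true}.
  branch 2 (add (C ∧ ¬A)):
    (C ∧ ¬A): α-rule — add C, ¬A.
    ○ open, literals {A=false, C=true}.
0 branches closed, 6 open.
Each open branch fixes some atoms; the unmentioned ones are free. Counting distinct full assignments: branch {B=false} (A, C, D, E, F) contributes 32 new; branch {A=true} (B, C, D, E, F) contributes 16 new; branch {B=false} (A, C, D, E, F) contributes 0 new; branch {C=false, D=true} (A, B, E, F) contributes 4 new; branch {F=true} (A, B, C, D, E) contributes 6 new; branch {A=false, C=true} (B, D, E, F) contributes 4 new. Total: 62.

62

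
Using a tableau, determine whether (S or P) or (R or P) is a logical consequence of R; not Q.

Yes

Initial set: {R; not Q; not ((S or P) or (R or P))}.
not ((S or P) or (R or P)): α-rule — add not (S or P), not (R or P).
not (S or P): α-rule — add not S, not P.
not (R or P): α-rule — add not R, not P.
× closes — contains both R and not R.
All 1 branch closes.
Every branch closed, so the premises entail the conclusion.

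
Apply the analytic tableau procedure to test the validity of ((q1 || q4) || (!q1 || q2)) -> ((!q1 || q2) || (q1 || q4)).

Valid

Assume the negation and expand:
Initial set: {!(((q1 || q4) || (!q1 || q2)) -> ((!q1 || q2) || (q1 || q4)))}.
!(((q1 || q4) || (!q1 || q2)) -> ((!q1 || q2) || (q1 || q4))): α-rule — add ((q1 || q4) || (!q1 || q2)), !((!q1 || q2) || (q1 || q4)).
!((!q1 || q2) || (q1 || q4)): α-rule — add !(!q1 || q2), !(q1 || q4).
!(!q1 || q2): α-rule — add !!q1, !q2.
!(q1 || q4): α-rule — add !q1, !q4.
× closes — contains both q1 and !q1.
All 1 branch closes.
Every branch closed, so the negation is unsatisfiable and the formula is valid.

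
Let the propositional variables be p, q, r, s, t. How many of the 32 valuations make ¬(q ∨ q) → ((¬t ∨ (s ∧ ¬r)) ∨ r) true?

30

Initial set: {(¬(q ∨ q) → ((¬t ∨ (s ∧ ¬r)) ∨ r))}.
(¬(q ∨ q) → ((¬t ∨ (s ∧ ¬r)) ∨ r)): β-rule — branch into ¬¬(q ∨ q)  //  ((¬t ∨ (s ∧ ¬r)) ∨ r).
  branch 1 (add ¬¬(q ∨ q)):
    ¬¬(q ∨ q): β-rule — branch into q  //  q.
      branch 1.1 (add q):
        ○ open, literals {q=true}.
      branch 1.2 (add q):
        ○ open, literals {q=true}.
  branch 2 (add ((¬t ∨ (s ∧ ¬r)) ∨ r)):
    ((¬t ∨ (s ∧ ¬r)) ∨ r): β-rule — branch into (¬t ∨ (s ∧ ¬r))  //  r.
      branch 2.1 (add (¬t ∨ (s ∧ ¬r))):
        (¬t ∨ (s ∧ ¬r)): β-rule — branch into ¬t  //  (s ∧ ¬r).
          branch 2.1.1 (add ¬t):
            ○ open, literals {t=false}.
          branch 2.1.2 (add (s ∧ ¬r)):
            (s ∧ ¬r): α-rule — add s, ¬r.
            ○ open, literals {r=false, s=true}.
      branch 2.2 (add r):
        ○ open, literals {r=true}.
0 branches closed, 5 open.
Each open branch fixes some atoms; the unmentioned ones are free. Counting distinct full assignments: branch {q=true} (p, r, s, t) contributes 16 new; branch {q=true} (p, r, s, t) contributes 0 new; branch {t=false} (p, q, r, s) contributes 8 new; branch {r=false, s=true} (p, q, t) contributes 2 new; branch {r=true} (p, q, s, t) contributes 4 new. Total: 30.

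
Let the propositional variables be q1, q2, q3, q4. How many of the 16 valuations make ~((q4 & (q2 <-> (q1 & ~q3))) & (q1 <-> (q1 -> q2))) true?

15

Initial set: {~((q4 & (q2 <-> (q1 & ~q3))) & (q1 <-> (q1 -> q2)))}.
~((q4 & (q2 <-> (q1 & ~q3))) & (q1 <-> (q1 -> q2))): β-rule — branch into ~(q4 & (q2 <-> (q1 & ~q3)))  //  ~(q1 <-> (q1 -> q2)).
  branch 1 (add ~(q4 & (q2 <-> (q1 & ~q3)))):
    ~(q4 & (q2 <-> (q1 & ~q3))): β-rule — branch into ~q4  //  ~(q2 <-> (q1 & ~q3)).
      branch 1.1 (add ~q4):
        ○ open, literals {q4=F}.
      branch 1.2 (add ~(q2 <-> (q1 & ~q3))):
        ~(q2 <-> (q1 & ~q3)): β-rule — branch into q2, ~(q1 & ~q3)  //  ~q2, (q1 & ~q3).
          branch 1.2.1 (add q2, ~(q1 & ~q3)):
            ~(q1 & ~q3): β-rule — branch into ~q1  //  ~~q3.
              branch 1.2.1.1 (add ~q1):
                ○ open, literals {q1=F, q2=T}.
              branch 1.2.1.2 (add ~~q3):
                ○ open, literals {q2=T, q3=T}.
          branch 1.2.2 (add ~q2, (q1 & ~q3)):
            (q1 & ~q3): α-rule — add q1, ~q3.
            ○ open, literals {q1=T, q2=F, q3=F}.
  branch 2 (add ~(q1 <-> (q1 -> q2))):
    ~(q1 <-> (q1 -> q2)): β-rule — branch into q1, ~(q1 -> q2)  //  ~q1, (q1 -> q2).
      branch 2.1 (add q1, ~(q1 -> q2)):
        ~(q1 -> q2): α-rule — add q1, ~q2.
        ○ open, literals {q1=T, q2=F}.
      branch 2.2 (add ~q1, (q1 -> q2)):
        (q1 -> q2): β-rule — branch into ~q1  //  q2.
          branch 2.2.1 (add ~q1):
            ○ open, literals {q1=F}.
          branch 2.2.2 (add q2):
            ○ open, literals {q1=F, q2=T}.
0 branches closed, 7 open.
Each open branch fixes some atoms; the unmentioned ones are free. Counting distinct full assignments: branch {q4=F} (q1, q2, q3) contributes 8 new; branch {q1=F, q2=T} (q3, q4) contributes 2 new; branch {q2=T, q3=T} (q1, q4) contributes 1 new; branch {q1=T, q2=F, q3=F} (q4) contributes 1 new; branch {q1=T, q2=F} (q3, q4) contributes 1 new; branch {q1=F} (q2, q3, q4) contributes 2 new; branch {q1=F, q2=T} (q3, q4) contributes 0 new. Total: 15.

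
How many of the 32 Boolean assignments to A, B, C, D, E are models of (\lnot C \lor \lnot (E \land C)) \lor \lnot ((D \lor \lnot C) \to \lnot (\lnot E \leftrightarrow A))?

Initial set: {((\lnot C \lor \lnot (E \land C)) \lor \lnot ((D \lor \lnot C) \to \lnot (\lnot E \leftrightarrow A)))}.
((\lnot C \lor \lnot (E \land C)) \lor \lnot ((D \lor \lnot C) \to \lnot (\lnot E \leftrightarrow A))): β-rule — branch into (\lnot C \lor \lnot (E \land C))  //  \lnot ((D \lor \lnot C) \to \lnot (\lnot E \leftrightarrow A)).
  branch 1 (add (\lnot C \lor \lnot (E \land C))):
    (\lnot C \lor \lnot (E \land C)): β-rule — branch into \lnot C  //  \lnot (E \land C).
      branch 1.1 (add \lnot C):
        ○ open, literals {C=false}.
      branch 1.2 (add \lnot (E \land C)):
        \lnot (E \land C): β-rule — branch into \lnot E  //  \lnot C.
          branch 1.2.1 (add \lnot E):
            ○ open, literals {E=false}.
          branch 1.2.2 (add \lnot C):
            ○ open, literals {C=false}.
  branch 2 (add \lnot ((D \lor \lnot C) \to \lnot (\lnot E \leftrightarrow A))):
    \lnot ((D \lor \lnot C) \to \lnot (\lnot E \leftrightarrow A)): α-rule — add (D \lor \lnot C), \lnot \lnot (\lnot E \leftrightarrow A).
    (D \lor \lnot C): β-rule — branch into D  //  \lnot C.
      branch 2.1 (add D):
        \lnot \lnot (\lnot E \leftrightarrow A): β-rule — branch into \lnot E, A  //  \lnot \lnot E, \lnot A.
          branch 2.1.1 (add \lnot E, A):
            ○ open, literals {A=true, D=true, E=false}.
          branch 2.1.2 (add \lnot \lnot E, \lnot A):
            ○ open, literals {A=false, D=true, E=true}.
      branch 2.2 (add \lnot C):
        \lnot \lnot (\lnot E \leftrightarrow A): β-rule — branch into \lnot E, A  //  \lnot \lnot E, \lnot A.
          branch 2.2.1 (add \lnot E, A):
            ○ open, literals {A=true, C=false, E=false}.
          branch 2.2.2 (add \lnot \lnot E, \lnot A):
            ○ open, literals {A=false, C=false, E=true}.
0 branches closed, 7 open.
Each open branch fixes some atoms; the unmentioned ones are free. Counting distinct full assignments: branch {C=false} (A, B, D, E) contributes 16 new; branch {E=false} (A, B, C, D) contributes 8 new; branch {C=false} (A, B, D, E) contributes 0 new; branch {A=true, D=true, E=false} (B, C) contributes 0 new; branch {A=false, D=true, E=true} (B, C) contributes 2 new; branch {A=true, C=false, E=false} (B, D) contributes 0 new; branch {A=false, C=false, E=true} (B, D) contributes 0 new. Total: 26.

26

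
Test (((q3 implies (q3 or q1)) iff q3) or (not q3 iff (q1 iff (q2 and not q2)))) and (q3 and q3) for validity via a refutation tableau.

Not valid

Assume the negation and expand:
Initial set: {F ((((q3 implies (q3 or q1)) iff q3) or (not q3 iff (q1 iff (q2 and not q2)))) and (q3 and q3))}.
F ((((q3 implies (q3 or q1)) iff q3) or (not q3 iff (q1 iff (q2 and not q2)))) and (q3 and q3)): β-rule — branch into F (((q3 implies (q3 or q1)) iff q3) or (not q3 iff (q1 iff (q2 and not q2))))  //  F (q3 and q3).
  branch 1 (add F (((q3 implies (q3 or q1)) iff q3) or (not q3 iff (q1 iff (q2 and not q2))))):
    F (((q3 implies (q3 or q1)) iff q3) or (not q3 iff (q1 iff (q2 and not q2)))): α-rule — add F ((q3 implies (q3 or q1)) iff q3), F (not q3 iff (q1 iff (q2 and not q2))).
    F ((q3 implies (q3 or q1)) iff q3): β-rule — branch into T (q3 implies (q3 or q1)), F q3  //  F (q3 implies (q3 or q1)), T q3.
      branch 1.1 (add T (q3 implies (q3 or q1)), F q3):
        F (not q3 iff (q1 iff (q2 and not q2))): β-rule — branch into T not q3, F (q1 iff (q2 and not q2))  //  F not q3, T (q1 iff (q2 and not q2)).
          branch 1.1.1 (add T not q3, F (q1 iff (q2 and not q2))):
            T (q3 implies (q3 or q1)): β-rule — branch into F q3  //  T (q3 or q1).
              branch 1.1.1.1 (add F q3):
                F (q1 iff (q2 and not q2)): β-rule — branch into T q1, F (q2 and not q2)  //  F q1, T (q2 and not q2).
                  branch 1.1.1.1.1 (add T q1, F (q2 and not q2)):
                    F (q2 and not q2): β-rule — branch into F q2  //  F not q2.
                      branch 1.1.1.1.1.1 (add F q2):
                        ○ open, literals {q1=T, q2=F, q3=F}.
                      branch 1.1.1.1.1.2 (add F not q2):
                        ○ open, literals {q1=T, q2=T, q3=F}.
                  branch 1.1.1.1.2 (add F q1, T (q2 and not q2)):
                    T (q2 and not q2): α-rule — add T q2, T not q2.
                    × closes — contains both q2 and not q2.
              branch 1.1.1.2 (add T (q3 or q1)):
                F (q1 iff (q2 and not q2)): β-rule — branch into T q1, F (q2 and not q2)  //  F q1, T (q2 and not q2).
                  branch 1.1.1.2.1 (add T q1, F (q2 and not q2)):
                    T (q3 or q1): β-rule — branch into T q3  //  T q1.
                      branch 1.1.1.2.1.1 (add T q3):
                        × closes — contains both q3 and not q3.
                      branch 1.1.1.2.1.2 (add T q1):
                        F (q2 and not q2): β-rule — branch into F q2  //  F not q2.
                          branch 1.1.1.2.1.2.1 (add F q2):
                            ○ open, literals {q1=T, q2=F, q3=F}.
                          branch 1.1.1.2.1.2.2 (add F not q2):
                            ○ open, literals {q1=T, q2=T, q3=F}.
                  branch 1.1.1.2.2 (add F q1, T (q2 and not q2)):
                    T (q2 and not q2): α-rule — add T q2, T not q2.
                    × closes — contains both q2 and not q2.
          branch 1.1.2 (add F not q3, T (q1 iff (q2 and not q2))):
            × closes — contains both q3 and not q3.
      branch 1.2 (add F (q3 implies (q3 or q1)), T q3):
        F (q3 implies (q3 or q1)): α-rule — add T q3, F (q3 or q1).
        F (q3 or q1): α-rule — add F q3, F q1.
        × closes — contains both q3 and not q3.
  branch 2 (add F (q3 and q3)):
    F (q3 and q3): β-rule — branch into F q3  //  F q3.
      branch 2.1 (add F q3):
        ○ open, literals {q3=F}.
      branch 2.2 (add F q3):
        ○ open, literals {q3=F}.
5 branches closed, 6 open.
An open branch gives a countermodel: q1=T, q2=F, q3=F (unmentioned atoms arbitrary); under it the original formula is false.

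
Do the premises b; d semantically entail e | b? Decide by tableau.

Yes

Initial set: {b; d; ~(e | b)}.
~(e | b): α-rule — add ~e, ~b.
× closes — contains both b and ~b.
All 1 branch closes.
Every branch closed, so the premises entail the conclusion.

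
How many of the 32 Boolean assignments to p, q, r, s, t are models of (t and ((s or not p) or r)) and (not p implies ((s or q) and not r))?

Initial set: {T ((t and ((s or not p) or r)) and (not p implies ((s or q) and not r)))}.
T ((t and ((s or not p) or r)) and (not p implies ((s or q) and not r))): α-rule — add T (t and ((s or not p) or r)), T (not p implies ((s or q) and not r)).
T (t and ((s or not p) or r)): α-rule — add T t, T ((s or not p) or r).
T (not p implies ((s or q) and not r)): β-rule — branch into F not p  //  T ((s or q) and not r).
  branch 1 (add F not p):
    T ((s or not p) or r): β-rule — branch into T (s or not p)  //  T r.
      branch 1.1 (add T (s or not p)):
        T (s or not p): β-rule — branch into T s  //  T not p.
          branch 1.1.1 (add T s):
            ○ open, literals {p=T, s=T, t=T}.
          branch 1.1.2 (add T not p):
            × closes — contains both p and not p.
      branch 1.2 (add T r):
        ○ open, literals {p=T, r=T, t=T}.
  branch 2 (add T ((s or q) and not r)):
    T ((s or q) and not r): α-rule — add T (s or q), T not r.
    T ((s or not p) or r): β-rule — branch into T (s or not p)  //  T r.
      branch 2.1 (add T (s or not p)):
        T (s or q): β-rule — branch into T s  //  T q.
          branch 2.1.1 (add T s):
            T (s or not p): β-rule — branch into T s  //  T not p.
              branch 2.1.1.1 (add T s):
                ○ open, literals {r=F, s=T, t=T}.
              branch 2.1.1.2 (add T not p):
                ○ open, literals {p=F, r=F, s=T, t=T}.
          branch 2.1.2 (add T q):
            T (s or not p): β-rule — branch into T s  //  T not p.
              branch 2.1.2.1 (add T s):
                ○ open, literals {q=T, r=F, s=T, t=T}.
              branch 2.1.2.2 (add T not p):
                ○ open, literals {p=F, q=T, r=F, t=T}.
      branch 2.2 (add T r):
        × closes — contains both r and not r.
2 branches closed, 6 open.
Each open branch fixes some atoms; the unmentioned ones are free. Counting distinct full assignments: branch {p=T, s=T, t=T} (q, r) contributes 4 new; branch {p=T, r=T, t=T} (q, s) contributes 2 new; branch {r=F, s=T, t=T} (p, q) contributes 2 new; branch {p=F, r=F, s=T, t=T} (q) contributes 0 new; branch {q=T, r=F, s=T, t=T} (p) contributes 0 new; branch {p=F, q=T, r=F, t=T} (s) contributes 1 new. Total: 9.

9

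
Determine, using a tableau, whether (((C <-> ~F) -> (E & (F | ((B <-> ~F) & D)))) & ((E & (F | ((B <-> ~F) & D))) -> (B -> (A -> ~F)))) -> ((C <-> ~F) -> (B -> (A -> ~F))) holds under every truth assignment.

Assume the negation and expand:
Initial set: {F ((((C <-> ~F) -> (E & (F | ((B <-> ~F) & D)))) & ((E & (F | ((B <-> ~F) & D))) -> (B -> (A -> ~F)))) -> ((C <-> ~F) -> (B -> (A -> ~F))))}.
F ((((C <-> ~F) -> (E & (F | ((B <-> ~F) & D)))) & ((E & (F | ((B <-> ~F) & D))) -> (B -> (A -> ~F)))) -> ((C <-> ~F) -> (B -> (A -> ~F)))): α-rule — add T (((C <-> ~F) -> (E & (F | ((B <-> ~F) & D)))) & ((E & (F | ((B <-> ~F) & D))) -> (B -> (A -> ~F)))), F ((C <-> ~F) -> (B -> (A -> ~F))).
T (((C <-> ~F) -> (E & (F | ((B <-> ~F) & D)))) & ((E & (F | ((B <-> ~F) & D))) -> (B -> (A -> ~F)))): α-rule — add T ((C <-> ~F) -> (E & (F | ((B <-> ~F) & D)))), T ((E & (F | ((B <-> ~F) & D))) -> (B -> (A -> ~F))).
F ((C <-> ~F) -> (B -> (A -> ~F))): α-rule — add T (C <-> ~F), F (B -> (A -> ~F)).
F (B -> (A -> ~F)): α-rule — add T B, F (A -> ~F).
F (A -> ~F): α-rule — add T A, F ~F.
T ((C <-> ~F) -> (E & (F | ((B <-> ~F) & D)))): β-rule — branch into F (C <-> ~F)  //  T (E & (F | ((B <-> ~F) & D))).
  branch 1 (add F (C <-> ~F)):
    T ((E & (F | ((B <-> ~F) & D))) -> (B -> (A -> ~F))): β-rule — branch into F (E & (F | ((B <-> ~F) & D)))  //  T (B -> (A -> ~F)).
      branch 1.1 (add F (E & (F | ((B <-> ~F) & D)))):
        T (C <-> ~F): β-rule — branch into T C, T ~F  //  F C, F ~F.
          branch 1.1.1 (add T C, T ~F):
            × closes — contains both F and ~F.
          branch 1.1.2 (add F C, F ~F):
            F (C <-> ~F): β-rule — branch into T C, F ~F  //  F C, T ~F.
              branch 1.1.2.1 (add T C, F ~F):
                × closes — contains both C and ~C.
              branch 1.1.2.2 (add F C, T ~F):
                × closes — contains both F and ~F.
      branch 1.2 (add T (B -> (A -> ~F))):
        T (C <-> ~F): β-rule — branch into T C, T ~F  //  F C, F ~F.
          branch 1.2.1 (add T C, T ~F):
            × closes — contains both F and ~F.
          branch 1.2.2 (add F C, F ~F):
            F (C <-> ~F): β-rule — branch into T C, F ~F  //  F C, T ~F.
              branch 1.2.2.1 (add T C, F ~F):
                × closes — contains both C and ~C.
              branch 1.2.2.2 (add F C, T ~F):
                × closes — contains both F and ~F.
  branch 2 (add T (E & (F | ((B <-> ~F) & D)))):
    T (E & (F | ((B <-> ~F) & D))): α-rule — add T E, T (F | ((B <-> ~F) & D)).
    T ((E & (F | ((B <-> ~F) & D))) -> (B -> (A -> ~F))): β-rule — branch into F (E & (F | ((B <-> ~F) & D)))  //  T (B -> (A -> ~F)).
      branch 2.1 (add F (E & (F | ((B <-> ~F) & D)))):
        T (C <-> ~F): β-rule — branch into T C, T ~F  //  F C, F ~F.
          branch 2.1.1 (add T C, T ~F):
            × closes — contains both F and ~F.
          branch 2.1.2 (add F C, F ~F):
            T (F | ((B <-> ~F) & D)): β-rule — branch into T F  //  T ((B <-> ~F) & D).
              branch 2.1.2.1 (add T F):
                F (E & (F | ((B <-> ~F) & D))): β-rule — branch into F E  //  F (F | ((B <-> ~F) & D)).
                  branch 2.1.2.1.1 (add F E):
                    × closes — contains both E and ~E.
                  branch 2.1.2.1.2 (add F (F | ((B <-> ~F) & D))):
                    F (F | ((B <-> ~F) & D)): α-rule — add F F, F ((B <-> ~F) & D).
                    × closes — contains both F and ~F.
              branch 2.1.2.2 (add T ((B <-> ~F) & D)):
                T ((B <-> ~F) & D): α-rule — add T (B <-> ~F), T D.
                F (E & (F | ((B <-> ~F) & D))): β-rule — branch into F E  //  F (F | ((B <-> ~F) & D)).
                  branch 2.1.2.2.1 (add F E):
                    × closes — contains both E and ~E.
                  branch 2.1.2.2.2 (add F (F | ((B <-> ~F) & D))):
                    F (F | ((B <-> ~F) & D)): α-rule — add F F, F ((B <-> ~F) & D).
                    × closes — contains both F and ~F.
      branch 2.2 (add T (B -> (A -> ~F))):
        T (C <-> ~F): β-rule — branch into T C, T ~F  //  F C, F ~F.
          branch 2.2.1 (add T C, T ~F):
            × closes — contains both F and ~F.
          branch 2.2.2 (add F C, F ~F):
            T (F | ((B <-> ~F) & D)): β-rule — branch into T F  //  T ((B <-> ~F) & D).
              branch 2.2.2.1 (add T F):
                T (B -> (A -> ~F)): β-rule — branch into F B  //  T (A -> ~F).
                  branch 2.2.2.1.1 (add F B):
                    × closes — contains both B and ~B.
                  branch 2.2.2.1.2 (add T (A -> ~F)):
                    T (A -> ~F): β-rule — branch into F A  //  T ~F.
                      branch 2.2.2.1.2.1 (add F A):
                        × closes — contains both A and ~A.
                      branch 2.2.2.1.2.2 (add T ~F):
                        × closes — contains both F and ~F.
              branch 2.2.2.2 (add T ((B <-> ~F) & D)):
                T ((B <-> ~F) & D): α-rule — add T (B <-> ~F), T D.
                T (B -> (A -> ~F)): β-rule — branch into F B  //  T (A -> ~F).
                  branch 2.2.2.2.1 (add F B):
                    × closes — contains both B and ~B.
                  branch 2.2.2.2.2 (add T (A -> ~F)):
                    T (B <-> ~F): β-rule — branch into T B, T ~F  //  F B, F ~F.
                      branch 2.2.2.2.2.1 (add T B, T ~F):
                        × closes — contains both F and ~F.
                      branch 2.2.2.2.2.2 (add F B, F ~F):
                        × closes — contains both B and ~B.
All 18 branches close.
Every branch closed, so the negation is unsatisfiable and the formula is valid.

Valid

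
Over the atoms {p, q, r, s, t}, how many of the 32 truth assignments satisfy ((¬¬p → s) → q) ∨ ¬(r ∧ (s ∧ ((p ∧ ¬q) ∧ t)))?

Initial set: {(((¬¬p → s) → q) ∨ ¬(r ∧ (s ∧ ((p ∧ ¬q) ∧ t))))}.
(((¬¬p → s) → q) ∨ ¬(r ∧ (s ∧ ((p ∧ ¬q) ∧ t)))): β-rule — branch into ((¬¬p → s) → q)  //  ¬(r ∧ (s ∧ ((p ∧ ¬q) ∧ t))).
  branch 1 (add ((¬¬p → s) → q)):
    ((¬¬p → s) → q): β-rule — branch into ¬(¬¬p → s)  //  q.
      branch 1.1 (add ¬(¬¬p → s)):
        ¬(¬¬p → s): α-rule — add ¬¬p, ¬s.
        ¬¬p: drop double negation, giving p.
        ○ open, literals {p=true, s=false}.
      branch 1.2 (add q):
        ○ open, literals {q=true}.
  branch 2 (add ¬(r ∧ (s ∧ ((p ∧ ¬q) ∧ t)))):
    ¬(r ∧ (s ∧ ((p ∧ ¬q) ∧ t))): β-rule — branch into ¬r  //  ¬(s ∧ ((p ∧ ¬q) ∧ t)).
      branch 2.1 (add ¬r):
        ○ open, literals {r=false}.
      branch 2.2 (add ¬(s ∧ ((p ∧ ¬q) ∧ t))):
        ¬(s ∧ ((p ∧ ¬q) ∧ t)): β-rule — branch into ¬s  //  ¬((p ∧ ¬q) ∧ t).
          branch 2.2.1 (add ¬s):
            ○ open, literals {s=false}.
          branch 2.2.2 (add ¬((p ∧ ¬q) ∧ t)):
            ¬((p ∧ ¬q) ∧ t): β-rule — branch into ¬(p ∧ ¬q)  //  ¬t.
              branch 2.2.2.1 (add ¬(p ∧ ¬q)):
                ¬(p ∧ ¬q): β-rule — branch into ¬p  //  ¬¬q.
                  branch 2.2.2.1.1 (add ¬p):
                    ○ open, literals {p=false}.
                  branch 2.2.2.1.2 (add ¬¬q):
                    ○ open, literals {q=true}.
              branch 2.2.2.2 (add ¬t):
                ○ open, literals {t=false}.
0 branches closed, 7 open.
Each open branch fixes some atoms; the unmentioned ones are free. Counting distinct full assignments: branch {p=true, s=false} (q, r, t) contributes 8 new; branch {q=true} (p, r, s, t) contributes 12 new; branch {r=false} (p, q, s, t) contributes 6 new; branch {s=false} (p, q, r, t) contributes 2 new; branch {p=false} (q, r, s, t) contributes 2 new; branch {q=true} (p, r, s, t) contributes 0 new; branch {t=false} (p, q, r, s) contributes 1 new. Total: 31.

31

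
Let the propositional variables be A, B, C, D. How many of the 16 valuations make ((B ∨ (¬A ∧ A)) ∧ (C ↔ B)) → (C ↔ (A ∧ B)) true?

14

Initial set: {(((B ∨ (¬A ∧ A)) ∧ (C ↔ B)) → (C ↔ (A ∧ B)))}.
(((B ∨ (¬A ∧ A)) ∧ (C ↔ B)) → (C ↔ (A ∧ B))): β-rule — branch into ¬((B ∨ (¬A ∧ A)) ∧ (C ↔ B))  //  (C ↔ (A ∧ B)).
  branch 1 (add ¬((B ∨ (¬A ∧ A)) ∧ (C ↔ B))):
    ¬((B ∨ (¬A ∧ A)) ∧ (C ↔ B)): β-rule — branch into ¬(B ∨ (¬A ∧ A))  //  ¬(C ↔ B).
      branch 1.1 (add ¬(B ∨ (¬A ∧ A))):
        ¬(B ∨ (¬A ∧ A)): α-rule — add ¬B, ¬(¬A ∧ A).
        ¬(¬A ∧ A): β-rule — branch into ¬¬A  //  ¬A.
          branch 1.1.1 (add ¬¬A):
            ○ open, literals {A=1, B=0}.
          branch 1.1.2 (add ¬A):
            ○ open, literals {A=0, B=0}.
      branch 1.2 (add ¬(C ↔ B)):
        ¬(C ↔ B): β-rule — branch into C, ¬B  //  ¬C, B.
          branch 1.2.1 (add C, ¬B):
            ○ open, literals {B=0, C=1}.
          branch 1.2.2 (add ¬C, B):
            ○ open, literals {B=1, C=0}.
  branch 2 (add (C ↔ (A ∧ B))):
    (C ↔ (A ∧ B)): β-rule — branch into C, (A ∧ B)  //  ¬C, ¬(A ∧ B).
      branch 2.1 (add C, (A ∧ B)):
        (A ∧ B): α-rule — add A, B.
        ○ open, literals {A=1, B=1, C=1}.
      branch 2.2 (add ¬C, ¬(A ∧ B)):
        ¬(A ∧ B): β-rule — branch into ¬A  //  ¬B.
          branch 2.2.1 (add ¬A):
            ○ open, literals {A=0, C=0}.
          branch 2.2.2 (add ¬B):
            ○ open, literals {B=0, C=0}.
0 branches closed, 7 open.
Each open branch fixes some atoms; the unmentioned ones are free. Counting distinct full assignments: branch {A=1, B=0} (C, D) contributes 4 new; branch {A=0, B=0} (C, D) contributes 4 new; branch {B=0, C=1} (A, D) contributes 0 new; branch {B=1, C=0} (A, D) contributes 4 new; branch {A=1, B=1, C=1} (D) contributes 2 new; branch {A=0, C=0} (B, D) contributes 0 new; branch {B=0, C=0} (A, D) contributes 0 new. Total: 14.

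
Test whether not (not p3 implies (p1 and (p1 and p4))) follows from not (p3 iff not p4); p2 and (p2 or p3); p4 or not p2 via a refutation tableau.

No

Initial set: {not (p3 iff not p4); (p2 and (p2 or p3)); (p4 or not p2); not not (not p3 implies (p1 and (p1 and p4)))}.
(p2 and (p2 or p3)): α-rule — add p2, (p2 or p3).
not (p3 iff not p4): β-rule — branch into p3, not not p4  //  not p3, not p4.
  branch 1 (add p3, not not p4):
    (p4 or not p2): β-rule — branch into p4  //  not p2.
      branch 1.1 (add p4):
        not not (not p3 implies (p1 and (p1 and p4))): β-rule — branch into not not p3  //  (p1 and (p1 and p4)).
          branch 1.1.1 (add not not p3):
            (p2 or p3): β-rule — branch into p2  //  p3.
              branch 1.1.1.1 (add p2):
                ○ open, literals {p2=true, p3=true, p4=true}.
              branch 1.1.1.2 (add p3):
                ○ open, literals {p2=true, p3=true, p4=true}.
          branch 1.1.2 (add (p1 and (p1 and p4))):
            (p1 and (p1 and p4)): α-rule — add p1, (p1 and p4).
            (p1 and p4): α-rule — add p1, p4.
            (p2 or p3): β-rule — branch into p2  //  p3.
              branch 1.1.2.1 (add p2):
                ○ open, literals {p1=true, p2=true, p3=true, p4=true}.
              branch 1.1.2.2 (add p3):
                ○ open, literals {p1=true, p2=true, p3=true, p4=true}.
      branch 1.2 (add not p2):
        × closes — contains both p2 and not p2.
  branch 2 (add not p3, not p4):
    (p4 or not p2): β-rule — branch into p4  //  not p2.
      branch 2.1 (add p4):
        × closes — contains both p4 and not p4.
      branch 2.2 (add not p2):
        × closes — contains both p2 and not p2.
3 branches closed, 4 open.
An open branch gives a countermodel: p2=true, p3=true, p4=true (unmentioned atoms arbitrary); the premises hold there but the conclusion fails.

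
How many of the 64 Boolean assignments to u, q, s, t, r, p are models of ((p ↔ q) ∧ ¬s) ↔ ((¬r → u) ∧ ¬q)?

Initial set: {(((p ↔ q) ∧ ¬s) ↔ ((¬r → u) ∧ ¬q))}.
(((p ↔ q) ∧ ¬s) ↔ ((¬r → u) ∧ ¬q)): β-rule — branch into ((p ↔ q) ∧ ¬s), ((¬r → u) ∧ ¬q)  //  ¬((p ↔ q) ∧ ¬s), ¬((¬r → u) ∧ ¬q).
  branch 1 (add ((p ↔ q) ∧ ¬s), ((¬r → u) ∧ ¬q)):
    ((p ↔ q) ∧ ¬s): α-rule — add (p ↔ q), ¬s.
    ((¬r → u) ∧ ¬q): α-rule — add (¬r → u), ¬q.
    (p ↔ q): β-rule — branch into p, q  //  ¬p, ¬q.
      branch 1.1 (add p, q):
        × closes — contains both q and ¬q.
      branch 1.2 (add ¬p, ¬q):
        (¬r → u): β-rule — branch into ¬¬r  //  u.
          branch 1.2.1 (add ¬¬r):
            ○ open, literals {p=F, q=F, r=T, s=F}.
          branch 1.2.2 (add u):
            ○ open, literals {p=F, q=F, s=F, u=T}.
  branch 2 (add ¬((p ↔ q) ∧ ¬s), ¬((¬r → u) ∧ ¬q)):
    ¬((p ↔ q) ∧ ¬s): β-rule — branch into ¬(p ↔ q)  //  ¬¬s.
      branch 2.1 (add ¬(p ↔ q)):
        ¬((¬r → u) ∧ ¬q): β-rule — branch into ¬(¬r → u)  //  ¬¬q.
          branch 2.1.1 (add ¬(¬r → u)):
            ¬(¬r → u): α-rule — add ¬r, ¬u.
            ¬(p ↔ q): β-rule — branch into p, ¬q  //  ¬p, q.
              branch 2.1.1.1 (add p, ¬q):
                ○ open, literals {p=T, q=F, r=F, u=F}.
              branch 2.1.1.2 (add ¬p, q):
                ○ open, literals {p=F, q=T, r=F, u=F}.
          branch 2.1.2 (add ¬¬q):
            ¬(p ↔ q): β-rule — branch into p, ¬q  //  ¬p, q.
              branch 2.1.2.1 (add p, ¬q):
                × closes — contains both q and ¬q.
              branch 2.1.2.2 (add ¬p, q):
                ○ open, literals {p=F, q=T}.
      branch 2.2 (add ¬¬s):
        ¬((¬r → u) ∧ ¬q): β-rule — branch into ¬(¬r → u)  //  ¬¬q.
          branch 2.2.1 (add ¬(¬r → u)):
            ¬(¬r → u): α-rule — add ¬r, ¬u.
            ○ open, literals {r=F, s=T, u=F}.
          branch 2.2.2 (add ¬¬q):
            ○ open, literals {q=T, s=T}.
2 branches closed, 7 open.
Each open branch fixes some atoms; the unmentioned ones are free. Counting distinct full assignments: branch {p=F, q=F, r=T, s=F} (u, t) contributes 4 new; branch {p=F, q=F, s=F, u=T} (t, r) contributes 2 new; branch {p=T, q=F, r=F, u=F} (s, t) contributes 4 new; branch {p=F, q=T, r=F, u=F} (s, t) contributes 4 new; branch {p=F, q=T} (u, s, t, r) contributes 12 new; branch {r=F, s=T, u=F} (q, t, p) contributes 4 new; branch {q=T, s=T} (u, t, r, p) contributes 6 new. Total: 36.

36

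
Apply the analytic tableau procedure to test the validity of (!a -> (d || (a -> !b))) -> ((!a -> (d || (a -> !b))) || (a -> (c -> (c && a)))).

Assume the negation and expand:
Initial set: {F ((!a -> (d || (a -> !b))) -> ((!a -> (d || (a -> !b))) || (a -> (c -> (c && a)))))}.
F ((!a -> (d || (a -> !b))) -> ((!a -> (d || (a -> !b))) || (a -> (c -> (c && a))))): α-rule — add T (!a -> (d || (a -> !b))), F ((!a -> (d || (a -> !b))) || (a -> (c -> (c && a)))).
F ((!a -> (d || (a -> !b))) || (a -> (c -> (c && a)))): α-rule — add F (!a -> (d || (a -> !b))), F (a -> (c -> (c && a))).
F (!a -> (d || (a -> !b))): α-rule — add T !a, F (d || (a -> !b)).
F (a -> (c -> (c && a))): α-rule — add T a, F (c -> (c && a)).
× closes — contains both a and !a.
All 1 branch closes.
Every branch closed, so the negation is unsatisfiable and the formula is valid.

Valid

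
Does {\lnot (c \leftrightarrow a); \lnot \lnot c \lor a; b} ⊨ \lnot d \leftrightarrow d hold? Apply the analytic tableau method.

Initial set: {\lnot (c \leftrightarrow a); (\lnot \lnot c \lor a); b; \lnot (\lnot d \leftrightarrow d)}.
\lnot (c \leftrightarrow a): β-rule — branch into c, \lnot a  //  \lnot c, a.
  branch 1 (add c, \lnot a):
    (\lnot \lnot c \lor a): β-rule — branch into \lnot \lnot c  //  a.
      branch 1.1 (add \lnot \lnot c):
        \lnot \lnot c: drop double negation, giving c.
        \lnot (\lnot d \leftrightarrow d): β-rule — branch into \lnot d, \lnot d  //  \lnot \lnot d, d.
          branch 1.1.1 (add \lnot d, \lnot d):
            ○ open, literals {a=false, b=true, c=true, d=false}.
          branch 1.1.2 (add \lnot \lnot d, d):
            ○ open, literals {a=false, b=true, c=true, d=true}.
      branch 1.2 (add a):
        × closes — contains both a and \lnot a.
  branch 2 (add \lnot c, a):
    (\lnot \lnot c \lor a): β-rule — branch into \lnot \lnot c  //  a.
      branch 2.1 (add \lnot \lnot c):
        \lnot \lnot c: drop double negation, giving c.
        × closes — contains both c and \lnot c.
      branch 2.2 (add a):
        \lnot (\lnot d \leftrightarrow d): β-rule — branch into \lnot d, \lnot d  //  \lnot \lnot d, d.
          branch 2.2.1 (add \lnot d, \lnot d):
            ○ open, literals {a=true, b=true, c=false, d=false}.
          branch 2.2.2 (add \lnot \lnot d, d):
            ○ open, literals {a=true, b=true, c=false, d=true}.
2 branches closed, 4 open.
An open branch gives a countermodel: a=false, b=true, c=true, d=false (unmentioned atoms arbitrary); the premises hold there but the conclusion fails.

No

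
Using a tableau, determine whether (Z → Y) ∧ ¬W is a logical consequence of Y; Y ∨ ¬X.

No

Initial set: {Y; (Y ∨ ¬X); ¬((Z → Y) ∧ ¬W)}.
(Y ∨ ¬X): β-rule — branch into Y  //  ¬X.
  branch 1 (add Y):
    ¬((Z → Y) ∧ ¬W): β-rule — branch into ¬(Z → Y)  //  ¬¬W.
      branch 1.1 (add ¬(Z → Y)):
        ¬(Z → Y): α-rule — add Z, ¬Y.
        × closes — contains both Y and ¬Y.
      branch 1.2 (add ¬¬W):
        ○ open, literals {W=T, Y=T}.
  branch 2 (add ¬X):
    ¬((Z → Y) ∧ ¬W): β-rule — branch into ¬(Z → Y)  //  ¬¬W.
      branch 2.1 (add ¬(Z → Y)):
        ¬(Z → Y): α-rule — add Z, ¬Y.
        × closes — contains both Y and ¬Y.
      branch 2.2 (add ¬¬W):
        ○ open, literals {W=T, X=F, Y=T}.
2 branches closed, 2 open.
An open branch gives a countermodel: W=T, Y=T (unmentioned atoms arbitrary); the premises hold there but the conclusion fails.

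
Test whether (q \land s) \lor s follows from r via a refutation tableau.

Initial set: {r; \lnot ((q \land s) \lor s)}.
\lnot ((q \land s) \lor s): α-rule — add \lnot (q \land s), \lnot s.
\lnot (q \land s): β-rule — branch into \lnot q  //  \lnot s.
  branch 1 (add \lnot q):
    ○ open, literals {q=false, r=true, s=false}.
  branch 2 (add \lnot s):
    ○ open, literals {r=true, s=false}.
0 branches closed, 2 open.
An open branch gives a countermodel: q=false, r=true, s=false (unmentioned atoms arbitrary); the premises hold there but the conclusion fails.

No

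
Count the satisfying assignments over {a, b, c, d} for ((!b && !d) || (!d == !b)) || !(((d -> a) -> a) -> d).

Initial set: {(((!b && !d) || (!d == !b)) || !(((d -> a) -> a) -> d))}.
(((!b && !d) || (!d == !b)) || !(((d -> a) -> a) -> d)): β-rule — branch into ((!b && !d) || (!d == !b))  //  !(((d -> a) -> a) -> d).
  branch 1 (add ((!b && !d) || (!d == !b))):
    ((!b && !d) || (!d == !b)): β-rule — branch into (!b && !d)  //  (!d == !b).
      branch 1.1 (add (!b && !d)):
        (!b && !d): α-rule — add !b, !d.
        ○ open, literals {b=false, d=false}.
      branch 1.2 (add (!d == !b)):
        (!d == !b): β-rule — branch into !d, !b  //  !!d, !!b.
          branch 1.2.1 (add !d, !b):
            ○ open, literals {b=false, d=false}.
          branch 1.2.2 (add !!d, !!b):
            ○ open, literals {b=true, d=true}.
  branch 2 (add !(((d -> a) -> a) -> d)):
    !(((d -> a) -> a) -> d): α-rule — add ((d -> a) -> a), !d.
    ((d -> a) -> a): β-rule — branch into !(d -> a)  //  a.
      branch 2.1 (add !(d -> a)):
        !(d -> a): α-rule — add d, !a.
        × closes — contains both d and !d.
      branch 2.2 (add a):
        ○ open, literals {a=true, d=false}.
1 branch closed, 4 open.
Each open branch fixes some atoms; the unmentioned ones are free. Counting distinct full assignments: branch {b=false, d=false} (a, c) contributes 4 new; branch {b=false, d=false} (a, c) contributes 0 new; branch {b=true, d=true} (a, c) contributes 4 new; branch {a=true, d=false} (b, c) contributes 2 new. Total: 10.

10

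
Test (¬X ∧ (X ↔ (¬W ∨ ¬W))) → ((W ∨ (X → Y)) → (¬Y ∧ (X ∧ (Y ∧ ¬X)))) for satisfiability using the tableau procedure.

Initial set: {((¬X ∧ (X ↔ (¬W ∨ ¬W))) → ((W ∨ (X → Y)) → (¬Y ∧ (X ∧ (Y ∧ ¬X)))))}.
((¬X ∧ (X ↔ (¬W ∨ ¬W))) → ((W ∨ (X → Y)) → (¬Y ∧ (X ∧ (Y ∧ ¬X))))): β-rule — branch into ¬(¬X ∧ (X ↔ (¬W ∨ ¬W)))  //  ((W ∨ (X → Y)) → (¬Y ∧ (X ∧ (Y ∧ ¬X)))).
  branch 1 (add ¬(¬X ∧ (X ↔ (¬W ∨ ¬W)))):
    ¬(¬X ∧ (X ↔ (¬W ∨ ¬W))): β-rule — branch into ¬¬X  //  ¬(X ↔ (¬W ∨ ¬W)).
      branch 1.1 (add ¬¬X):
        ○ open, literals {X=true}.
      branch 1.2 (add ¬(X ↔ (¬W ∨ ¬W))):
        ¬(X ↔ (¬W ∨ ¬W)): β-rule — branch into X, ¬(¬W ∨ ¬W)  //  ¬X, (¬W ∨ ¬W).
          branch 1.2.1 (add X, ¬(¬W ∨ ¬W)):
            ¬(¬W ∨ ¬W): α-rule — add ¬¬W, ¬¬W.
            ○ open, literals {W=true, X=true}.
          branch 1.2.2 (add ¬X, (¬W ∨ ¬W)):
            (¬W ∨ ¬W): β-rule — branch into ¬W  //  ¬W.
              branch 1.2.2.1 (add ¬W):
                ○ open, literals {W=false, X=false}.
              branch 1.2.2.2 (add ¬W):
                ○ open, literals {W=false, X=false}.
  branch 2 (add ((W ∨ (X → Y)) → (¬Y ∧ (X ∧ (Y ∧ ¬X))))):
    ((W ∨ (X → Y)) → (¬Y ∧ (X ∧ (Y ∧ ¬X)))): β-rule — branch into ¬(W ∨ (X → Y))  //  (¬Y ∧ (X ∧ (Y ∧ ¬X))).
      branch 2.1 (add ¬(W ∨ (X → Y))):
        ¬(W ∨ (X → Y)): α-rule — add ¬W, ¬(X → Y).
        ¬(X → Y): α-rule — add X, ¬Y.
        ○ open, literals {W=false, X=true, Y=false}.
      branch 2.2 (add (¬Y ∧ (X ∧ (Y ∧ ¬X)))):
        (¬Y ∧ (X ∧ (Y ∧ ¬X))): α-rule — add ¬Y, (X ∧ (Y ∧ ¬X)).
        (X ∧ (Y ∧ ¬X)): α-rule — add X, (Y ∧ ¬X).
        (Y ∧ ¬X): α-rule — add Y, ¬X.
        × closes — contains both Y and ¬Y.
1 branch closed, 5 open.
An open branch gives a satisfying assignment: X=true.

Satisfiable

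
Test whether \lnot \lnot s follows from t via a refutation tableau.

No

Initial set: {t; \lnot \lnot \lnot s}.
\lnot \lnot \lnot s: drop double negation, giving \lnot s.
○ open, literals {s=0, t=1}.
0 branches closed, 1 open.
An open branch gives a countermodel: s=0, t=1 (unmentioned atoms arbitrary); the premises hold there but the conclusion fails.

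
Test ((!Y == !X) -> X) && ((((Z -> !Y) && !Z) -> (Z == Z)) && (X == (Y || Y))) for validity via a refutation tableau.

Not valid

Assume the negation and expand:
Initial set: {!(((!Y == !X) -> X) && ((((Z -> !Y) && !Z) -> (Z == Z)) && (X == (Y || Y))))}.
!(((!Y == !X) -> X) && ((((Z -> !Y) && !Z) -> (Z == Z)) && (X == (Y || Y)))): β-rule — branch into !((!Y == !X) -> X)  //  !((((Z -> !Y) && !Z) -> (Z == Z)) && (X == (Y || Y))).
  branch 1 (add !((!Y == !X) -> X)):
    !((!Y == !X) -> X): α-rule — add (!Y == !X), !X.
    (!Y == !X): β-rule — branch into !Y, !X  //  !!Y, !!X.
      branch 1.1 (add !Y, !X):
        ○ open, literals {X=F, Y=F}.
      branch 1.2 (add !!Y, !!X):
        × closes — contains both X and !X.
  branch 2 (add !((((Z -> !Y) && !Z) -> (Z == Z)) && (X == (Y || Y)))):
    !((((Z -> !Y) && !Z) -> (Z == Z)) && (X == (Y || Y))): β-rule — branch into !(((Z -> !Y) && !Z) -> (Z == Z))  //  !(X == (Y || Y)).
      branch 2.1 (add !(((Z -> !Y) && !Z) -> (Z == Z))):
        !(((Z -> !Y) && !Z) -> (Z == Z)): α-rule — add ((Z -> !Y) && !Z), !(Z == Z).
        ((Z -> !Y) && !Z): α-rule — add (Z -> !Y), !Z.
        !(Z == Z): β-rule — branch into Z, !Z  //  !Z, Z.
          branch 2.1.1 (add Z, !Z):
            × closes — contains both Z and !Z.
          branch 2.1.2 (add !Z, Z):
            × closes — contains both Z and !Z.
      branch 2.2 (add !(X == (Y || Y))):
        !(X == (Y || Y)): β-rule — branch into X, !(Y || Y)  //  !X, (Y || Y).
          branch 2.2.1 (add X, !(Y || Y)):
            !(Y || Y): α-rule — add !Y, !Y.
            ○ open, literals {X=T, Y=F}.
          branch 2.2.2 (add !X, (Y || Y)):
            (Y || Y): β-rule — branch into Y  //  Y.
              branch 2.2.2.1 (add Y):
                ○ open, literals {X=F, Y=T}.
              branch 2.2.2.2 (add Y):
                ○ open, literals {X=F, Y=T}.
3 branches closed, 4 open.
An open branch gives a countermodel: X=F, Y=F (unmentioned atoms arbitrary); under it the original formula is false.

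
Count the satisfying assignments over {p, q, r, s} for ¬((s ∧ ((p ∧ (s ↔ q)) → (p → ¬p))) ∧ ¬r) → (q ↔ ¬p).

9

Initial set: {T (¬((s ∧ ((p ∧ (s ↔ q)) → (p → ¬p))) ∧ ¬r) → (q ↔ ¬p))}.
T (¬((s ∧ ((p ∧ (s ↔ q)) → (p → ¬p))) ∧ ¬r) → (q ↔ ¬p)): β-rule — branch into F ¬((s ∧ ((p ∧ (s ↔ q)) → (p → ¬p))) ∧ ¬r)  //  T (q ↔ ¬p).
  branch 1 (add F ¬((s ∧ ((p ∧ (s ↔ q)) → (p → ¬p))) ∧ ¬r)):
    F ¬((s ∧ ((p ∧ (s ↔ q)) → (p → ¬p))) ∧ ¬r): α-rule — add T (s ∧ ((p ∧ (s ↔ q)) → (p → ¬p))), T ¬r.
    T (s ∧ ((p ∧ (s ↔ q)) → (p → ¬p))): α-rule — add T s, T ((p ∧ (s ↔ q)) → (p → ¬p)).
    T ((p ∧ (s ↔ q)) → (p → ¬p)): β-rule — branch into F (p ∧ (s ↔ q))  //  T (p → ¬p).
      branch 1.1 (add F (p ∧ (s ↔ q))):
        F (p ∧ (s ↔ q)): β-rule — branch into F p  //  F (s ↔ q).
          branch 1.1.1 (add F p):
            ○ open, literals {p=F, r=F, s=T}.
          branch 1.1.2 (add F (s ↔ q)):
            F (s ↔ q): β-rule — branch into T s, F q  //  F s, T q.
              branch 1.1.2.1 (add T s, F q):
                ○ open, literals {q=F, r=F, s=T}.
              branch 1.1.2.2 (add F s, T q):
                × closes — contains both s and ¬s.
      branch 1.2 (add T (p → ¬p)):
        T (p → ¬p): β-rule — branch into F p  //  T ¬p.
          branch 1.2.1 (add F p):
            ○ open, literals {p=F, r=F, s=T}.
          branch 1.2.2 (add T ¬p):
            ○ open, literals {p=F, r=F, s=T}.
  branch 2 (add T (q ↔ ¬p)):
    T (q ↔ ¬p): β-rule — branch into T q, T ¬p  //  F q, F ¬p.
      branch 2.1 (add T q, T ¬p):
        ○ open, literals {p=F, q=T}.
      branch 2.2 (add F q, F ¬p):
        ○ open, literals {p=T, q=F}.
1 branch closed, 6 open.
Each open branch fixes some atoms; the unmentioned ones are free. Counting distinct full assignments: branch {p=F, r=F, s=T} (q) contributes 2 new; branch {q=F, r=F, s=T} (p) contributes 1 new; branch {p=F, r=F, s=T} (q) contributes 0 new; branch {p=F, r=F, s=T} (q) contributes 0 new; branch {p=F, q=T} (r, s) contributes 3 new; branch {p=T, q=F} (r, s) contributes 3 new. Total: 9.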